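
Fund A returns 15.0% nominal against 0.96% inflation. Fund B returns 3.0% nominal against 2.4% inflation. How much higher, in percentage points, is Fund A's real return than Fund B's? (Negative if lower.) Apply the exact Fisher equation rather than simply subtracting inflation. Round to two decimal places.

13.32

Fund A real return: 1.150/1.0096 − 1 = 13.906%.
Fund B real return: 1.030/1.024 − 1 = 0.586%.
Difference: 13.906 − 0.586 = 13.320 pp.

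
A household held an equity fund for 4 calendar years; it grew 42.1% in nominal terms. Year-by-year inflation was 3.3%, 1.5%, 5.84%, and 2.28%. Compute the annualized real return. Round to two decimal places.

Cumulative inflation factor: 1.033 × 1.015 × 1.0584 × 1.0228 ≈ 1.13503.
Nominal growth factor: 1.42100. Real growth factor = 1.42100 / 1.13503 ≈ 1.25195.
Annualized: 1.25195^(1/4) − 1 ≈ 0.05778.

5.78%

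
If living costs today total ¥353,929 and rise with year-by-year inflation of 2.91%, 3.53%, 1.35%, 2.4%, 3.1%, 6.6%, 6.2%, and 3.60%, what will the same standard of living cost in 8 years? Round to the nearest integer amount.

Cumulative price-level factor: 1.0291 × 1.0353 × 1.0135 × 1.024 × 1.031 × 1.066 × 1.062 × 1.0360 ≈ 1.3370499867.
The nominal amount required is ¥353,929 scaled up by that factor.

¥473,221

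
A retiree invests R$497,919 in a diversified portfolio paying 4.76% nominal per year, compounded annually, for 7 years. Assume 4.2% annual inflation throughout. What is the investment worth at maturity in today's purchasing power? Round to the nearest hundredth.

Nominal value at maturity: R$497,919 × (1 + 4.76%)^7 ≈ R$689,488.66.
Price-level factor over 7 years: (1 + 4.2%)^7 ≈ 1.3337487725.
Dividing the nominal maturity value by the price-level factor gives the value in today's money.

R$516,955.42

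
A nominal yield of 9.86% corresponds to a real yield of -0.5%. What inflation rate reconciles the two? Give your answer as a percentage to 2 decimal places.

10.41%

From (1+r_nom) = (1+r_real)(1+π), we get 1+π = (1 + 9.86%)/(1 − 0.5%) = 1.0986/0.995 ≈ 1.10412.
So π ≈ 10.4121%.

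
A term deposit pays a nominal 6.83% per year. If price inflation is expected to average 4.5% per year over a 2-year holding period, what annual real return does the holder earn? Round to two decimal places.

With constant rates the annual real return is the same each year: (1+6.83%)/(1+4.5%) − 1 = 0.02230.

2.23%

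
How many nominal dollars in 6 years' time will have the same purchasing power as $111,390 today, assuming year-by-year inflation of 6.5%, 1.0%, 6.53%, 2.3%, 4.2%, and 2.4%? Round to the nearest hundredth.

$139,326.08

Cumulative price-level factor: 1.065 × 1.010 × 1.0653 × 1.023 × 1.042 × 1.024 ≈ 1.2507952344.
The nominal amount required is $111,390 scaled up by that factor.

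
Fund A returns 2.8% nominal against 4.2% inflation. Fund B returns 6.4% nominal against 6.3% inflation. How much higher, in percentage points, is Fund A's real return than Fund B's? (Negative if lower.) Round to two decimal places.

Fund A real return: 1.028/1.042 − 1 = -1.344%.
Fund B real return: 1.064/1.063 − 1 = 0.094%.
Difference: -1.344 − 0.094 = -1.438 pp.

-1.44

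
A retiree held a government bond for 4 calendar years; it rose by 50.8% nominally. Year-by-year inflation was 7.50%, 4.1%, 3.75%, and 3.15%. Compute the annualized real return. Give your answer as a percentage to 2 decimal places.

5.93%

Cumulative inflation factor: 1.0750 × 1.041 × 1.0375 × 1.0315 ≈ 1.19761.
Nominal growth factor: 1.50800. Real growth factor = 1.50800 / 1.19761 ≈ 1.25917.
Annualized: 1.25917^(1/4) − 1 ≈ 0.05931.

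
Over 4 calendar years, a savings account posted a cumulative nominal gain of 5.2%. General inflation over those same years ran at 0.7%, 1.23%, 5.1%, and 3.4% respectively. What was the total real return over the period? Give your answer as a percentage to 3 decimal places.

-5.037%

Cumulative inflation factor: 1.007 × 1.0123 × 1.051 × 1.034 ≈ 1.10780.
Nominal growth factor: 1.05200. Real growth factor = 1.05200 / 1.10780 ≈ 0.94963.
Total real return ≈ -5.0371%.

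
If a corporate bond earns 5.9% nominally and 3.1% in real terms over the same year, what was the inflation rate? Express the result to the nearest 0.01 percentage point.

2.72%

From (1+r_nom) = (1+r_real)(1+π), we get 1+π = (1 + 5.9%)/(1 + 3.1%) = 1.059/1.031 ≈ 1.02716.
So π ≈ 2.7158%.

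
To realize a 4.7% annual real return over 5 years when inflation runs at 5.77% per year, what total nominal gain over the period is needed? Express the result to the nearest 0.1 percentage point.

Required annual nominal rate: (1+4.7%)(1+5.77%) − 1 = 10.74119%.
Cumulative over 5 years: (1 + 0.1074119)^5 − 1 ≈ 0.66550.

66.6%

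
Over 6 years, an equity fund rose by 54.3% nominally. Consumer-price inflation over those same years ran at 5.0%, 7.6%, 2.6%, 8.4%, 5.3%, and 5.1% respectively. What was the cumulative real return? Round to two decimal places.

10.96%

Cumulative inflation factor: 1.050 × 1.076 × 1.026 × 1.084 × 1.053 × 1.051 ≈ 1.39062.
Nominal growth factor: 1.54300. Real growth factor = 1.54300 / 1.39062 ≈ 1.10957.
Total real return ≈ 10.9575%.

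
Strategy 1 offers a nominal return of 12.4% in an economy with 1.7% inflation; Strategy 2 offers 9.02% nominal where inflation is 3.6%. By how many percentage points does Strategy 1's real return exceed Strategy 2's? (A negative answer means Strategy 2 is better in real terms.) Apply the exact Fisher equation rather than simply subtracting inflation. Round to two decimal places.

5.29

Strategy 1 real return: 1.124/1.017 − 1 = 10.521%.
Strategy 2 real return: 1.0902/1.036 − 1 = 5.232%.
Difference: 10.521 − 5.232 = 5.289 pp.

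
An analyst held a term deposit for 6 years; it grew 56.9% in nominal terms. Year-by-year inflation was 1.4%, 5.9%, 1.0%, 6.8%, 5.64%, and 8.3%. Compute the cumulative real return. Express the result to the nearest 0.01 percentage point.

Cumulative inflation factor: 1.014 × 1.059 × 1.010 × 1.068 × 1.0564 × 1.083 ≈ 1.32521.
Nominal growth factor: 1.56900. Real growth factor = 1.56900 / 1.32521 ≈ 1.18397.
Total real return ≈ 18.3967%.

18.40%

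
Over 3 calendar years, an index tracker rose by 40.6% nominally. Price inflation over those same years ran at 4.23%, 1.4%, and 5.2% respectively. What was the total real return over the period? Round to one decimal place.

26.5%

Cumulative inflation factor: 1.0423 × 1.014 × 1.052 ≈ 1.11185.
Nominal growth factor: 1.40600. Real growth factor = 1.40600 / 1.11185 ≈ 1.26456.
Total real return ≈ 26.4558%.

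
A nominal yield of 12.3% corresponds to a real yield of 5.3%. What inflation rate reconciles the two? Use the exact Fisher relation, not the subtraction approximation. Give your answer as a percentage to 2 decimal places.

From (1+r_nom) = (1+r_real)(1+π), we get 1+π = (1 + 12.3%)/(1 + 5.3%) = 1.123/1.053 ≈ 1.06648.
So π ≈ 6.6477%.

6.65%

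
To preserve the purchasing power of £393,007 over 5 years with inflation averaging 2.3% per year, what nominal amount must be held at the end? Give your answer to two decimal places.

Cumulative price-level factor: (1+2.3%)^5 ≈ 1.1204130756.
The nominal amount required is £393,007 scaled up by that factor.

£440,330.18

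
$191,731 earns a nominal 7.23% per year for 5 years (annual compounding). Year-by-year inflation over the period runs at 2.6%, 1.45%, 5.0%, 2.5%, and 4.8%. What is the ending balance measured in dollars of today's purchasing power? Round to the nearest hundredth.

Nominal value at maturity: $191,731 × (1 + 7.23%)^5 ≈ $271,815.28.
Price-level factor over 5 years: 1.026 × 1.0145 × 1.050 × 1.025 × 1.048 ≈ 1.1740155771.
Dividing the nominal maturity value by the price-level factor gives the value in today's money.

$231,526.13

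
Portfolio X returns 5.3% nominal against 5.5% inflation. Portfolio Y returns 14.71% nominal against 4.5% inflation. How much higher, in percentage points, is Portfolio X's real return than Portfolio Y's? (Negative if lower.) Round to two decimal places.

-9.96

Portfolio X real return: 1.053/1.055 − 1 = -0.190%.
Portfolio Y real return: 1.1471/1.045 − 1 = 9.770%.
Difference: -0.190 − 9.770 = -9.960 pp.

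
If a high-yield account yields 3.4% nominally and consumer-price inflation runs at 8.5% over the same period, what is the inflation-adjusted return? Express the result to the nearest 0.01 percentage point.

Real return via the Fisher equation: (1 + 3.4%)/(1 + 8.5%) − 1 = 1.034/1.085 − 1 ≈ -0.04700.

-4.70%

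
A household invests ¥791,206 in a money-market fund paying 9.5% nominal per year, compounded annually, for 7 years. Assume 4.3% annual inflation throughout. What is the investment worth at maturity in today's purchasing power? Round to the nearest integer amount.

¥1,112,239

Nominal value at maturity: ¥791,206 × (1 + 9.5%)^7 ≈ ¥1,493,442.
Price-level factor over 7 years: (1 + 4.3%)^7 ≈ 1.3427345347.
The maturity value deflated by that factor is the answer in today's purchasing power.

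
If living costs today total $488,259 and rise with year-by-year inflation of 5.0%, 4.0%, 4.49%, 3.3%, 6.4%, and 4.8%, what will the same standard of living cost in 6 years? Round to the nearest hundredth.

$641,727.81

Cumulative price-level factor: 1.050 × 1.040 × 1.0449 × 1.033 × 1.064 × 1.048 ≈ 1.3143184356.
The nominal amount required is $488,259 scaled up by that factor.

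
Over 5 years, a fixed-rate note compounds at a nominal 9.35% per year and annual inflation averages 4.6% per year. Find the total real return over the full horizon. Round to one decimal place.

The annual real rate is (1+9.35%)/(1+4.6%) − 1 = 4.5411%.
Compounded over 5 years: (1 + 0.045411)^5 − 1 ≈ 0.24864.

24.9%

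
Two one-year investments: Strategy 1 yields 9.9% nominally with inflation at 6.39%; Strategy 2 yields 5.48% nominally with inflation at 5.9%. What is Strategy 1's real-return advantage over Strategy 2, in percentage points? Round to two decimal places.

Strategy 1 real return: 1.099/1.0639 − 1 = 3.299%.
Strategy 2 real return: 1.0548/1.059 − 1 = -0.397%.
Difference: 3.299 − (-0.397) = 3.696 pp.

3.70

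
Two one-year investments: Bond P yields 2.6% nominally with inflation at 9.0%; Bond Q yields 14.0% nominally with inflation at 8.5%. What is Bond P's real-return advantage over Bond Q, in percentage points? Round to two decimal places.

-10.94

Bond P real return: 1.026/1.090 − 1 = -5.872%.
Bond Q real return: 1.140/1.085 − 1 = 5.069%.
Difference: -5.872 − 5.069 = -10.941 pp.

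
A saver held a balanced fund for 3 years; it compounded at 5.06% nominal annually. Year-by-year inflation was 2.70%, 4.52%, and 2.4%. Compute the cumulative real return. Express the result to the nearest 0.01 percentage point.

Cumulative inflation factor: 1.0270 × 1.0452 × 1.024 ≈ 1.09918.
Nominal growth factor: 1.15961. Real growth factor = 1.15961 / 1.09918 ≈ 1.05498.
Total real return ≈ 5.4976%.

5.50%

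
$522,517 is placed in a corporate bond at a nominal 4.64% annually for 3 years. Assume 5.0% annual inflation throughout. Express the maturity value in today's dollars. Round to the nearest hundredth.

$517,160.95

Nominal value at maturity: $522,517 × (1 + 4.64%)^3 ≈ $598,678.44.
Price-level factor over 3 years: (1 + 5.0%)^3 = 1.157625.
The maturity value deflated by that factor is the answer in today's purchasing power.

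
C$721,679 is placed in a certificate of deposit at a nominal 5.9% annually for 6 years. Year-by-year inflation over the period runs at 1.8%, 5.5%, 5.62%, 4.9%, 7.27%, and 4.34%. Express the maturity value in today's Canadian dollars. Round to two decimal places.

Nominal value at maturity: C$721,679 × (1 + 5.9%)^6 ≈ C$1,017,934.49.
Price-level factor over 6 years: 1.018 × 1.055 × 1.0562 × 1.049 × 1.0727 × 1.0434 ≈ 1.3318367732.
The maturity value deflated by that factor is the answer in today's purchasing power.

C$764,308.74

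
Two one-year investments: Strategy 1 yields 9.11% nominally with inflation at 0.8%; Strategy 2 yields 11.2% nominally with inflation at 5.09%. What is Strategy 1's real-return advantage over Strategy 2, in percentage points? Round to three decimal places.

2.430

Strategy 1 real return: 1.0911/1.008 − 1 = 8.2440%.
Strategy 2 real return: 1.112/1.0509 − 1 = 5.8141%.
Difference: 8.2440 − 5.8141 = 2.4299 pp.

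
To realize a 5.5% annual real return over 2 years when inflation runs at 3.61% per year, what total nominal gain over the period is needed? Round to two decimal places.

Required annual nominal rate: (1+5.5%)(1+3.61%) − 1 = 9.30855%.
Cumulative over 2 years: (1 + 0.0930855)^2 − 1 ≈ 0.19484.

19.48%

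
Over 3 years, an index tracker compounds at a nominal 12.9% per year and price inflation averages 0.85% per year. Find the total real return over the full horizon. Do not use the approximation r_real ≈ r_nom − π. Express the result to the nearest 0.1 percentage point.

40.3%

The annual real rate is (1+12.9%)/(1+0.85%) − 1 = 11.9484%.
Compounded over 3 years: (1 + 0.119484)^3 − 1 ≈ 0.40299.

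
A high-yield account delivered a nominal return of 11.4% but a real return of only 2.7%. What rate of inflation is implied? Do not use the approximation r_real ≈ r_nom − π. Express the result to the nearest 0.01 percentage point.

From (1+r_nom) = (1+r_real)(1+π), we get 1+π = (1 + 11.4%)/(1 + 2.7%) = 1.114/1.027 ≈ 1.08471.
So π ≈ 8.4713%.

8.47%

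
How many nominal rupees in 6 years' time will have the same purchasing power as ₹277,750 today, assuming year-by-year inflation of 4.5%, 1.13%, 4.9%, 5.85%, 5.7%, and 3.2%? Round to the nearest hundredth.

Cumulative price-level factor: 1.045 × 1.0113 × 1.049 × 1.0585 × 1.057 × 1.032 ≈ 1.2800217018.
Multiplying ₹277,750 by the price-level factor gives the future nominal sum.

₹355,526.03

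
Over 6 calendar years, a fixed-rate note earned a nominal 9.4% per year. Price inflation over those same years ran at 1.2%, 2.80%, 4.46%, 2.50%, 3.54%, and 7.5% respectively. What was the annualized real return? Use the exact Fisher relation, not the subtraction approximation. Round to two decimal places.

Cumulative inflation factor: 1.012 × 1.0280 × 1.0446 × 1.0250 × 1.0354 × 1.075 ≈ 1.23984.
Nominal growth factor: 1.71437. Real growth factor = 1.71437 / 1.23984 ≈ 1.38274.
Annualized: 1.38274^(1/6) − 1 ≈ 0.05550.

5.55%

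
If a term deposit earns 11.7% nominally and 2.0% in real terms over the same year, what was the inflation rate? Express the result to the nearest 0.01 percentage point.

9.51%

From (1+r_nom) = (1+r_real)(1+π), we get 1+π = (1 + 11.7%)/(1 + 2.0%) = 1.117/1.020 ≈ 1.09510.
So π ≈ 9.5098%.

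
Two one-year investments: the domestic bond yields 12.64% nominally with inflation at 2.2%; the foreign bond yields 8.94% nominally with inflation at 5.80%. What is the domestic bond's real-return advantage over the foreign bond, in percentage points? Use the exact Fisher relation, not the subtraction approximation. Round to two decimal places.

7.25

The domestic bond real return: 1.1264/1.022 − 1 = 10.215%.
The foreign bond real return: 1.0894/1.0580 − 1 = 2.968%.
Difference: 10.215 − 2.968 = 7.247 pp.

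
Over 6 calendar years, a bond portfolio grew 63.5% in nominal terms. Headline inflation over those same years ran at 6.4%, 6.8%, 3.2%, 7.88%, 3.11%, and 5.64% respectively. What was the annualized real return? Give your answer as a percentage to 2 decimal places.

2.89%

Cumulative inflation factor: 1.064 × 1.068 × 1.032 × 1.0788 × 1.0311 × 1.0564 ≈ 1.37804.
Nominal growth factor: 1.63500. Real growth factor = 1.63500 / 1.37804 ≈ 1.18647.
Annualized: 1.18647^(1/6) − 1 ≈ 0.02891.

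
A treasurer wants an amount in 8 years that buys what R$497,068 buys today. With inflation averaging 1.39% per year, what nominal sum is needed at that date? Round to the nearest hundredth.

Cumulative price-level factor: (1+1.39%)^8 ≈ 1.1167629170.
Multiplying R$497,068 by the price-level factor gives the future nominal sum.

R$555,107.11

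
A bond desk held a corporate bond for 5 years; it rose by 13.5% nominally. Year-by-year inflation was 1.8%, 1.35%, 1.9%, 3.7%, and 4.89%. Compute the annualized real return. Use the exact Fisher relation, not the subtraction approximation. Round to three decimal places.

Cumulative inflation factor: 1.018 × 1.0135 × 1.019 × 1.037 × 1.0489 ≈ 1.14356.
Nominal growth factor: 1.13500. Real growth factor = 1.13500 / 1.14356 ≈ 0.99252.
Annualized: 0.99252^(1/5) − 1 ≈ -0.00150.

-0.150%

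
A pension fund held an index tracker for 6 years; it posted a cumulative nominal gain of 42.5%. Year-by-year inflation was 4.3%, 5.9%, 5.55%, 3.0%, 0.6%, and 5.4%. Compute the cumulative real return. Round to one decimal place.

Cumulative inflation factor: 1.043 × 1.059 × 1.0555 × 1.030 × 1.006 × 1.054 ≈ 1.27325.
Nominal growth factor: 1.42500. Real growth factor = 1.42500 / 1.27325 ≈ 1.11918.
Total real return ≈ 11.9182%.

11.9%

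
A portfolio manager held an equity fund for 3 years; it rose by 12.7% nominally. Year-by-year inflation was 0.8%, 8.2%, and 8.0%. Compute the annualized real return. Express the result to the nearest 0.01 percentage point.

-1.46%

Cumulative inflation factor: 1.008 × 1.082 × 1.080 ≈ 1.17791.
Nominal growth factor: 1.12700. Real growth factor = 1.12700 / 1.17791 ≈ 0.95678.
Annualized: 0.95678^(1/3) − 1 ≈ -0.01462.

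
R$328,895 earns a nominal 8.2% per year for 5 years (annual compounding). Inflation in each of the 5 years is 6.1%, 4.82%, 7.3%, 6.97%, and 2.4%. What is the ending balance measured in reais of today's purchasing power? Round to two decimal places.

Nominal value at maturity: R$328,895 × (1 + 8.2%)^5 ≈ R$487,745.84.
Price-level factor over 5 years: 1.061 × 1.0482 × 1.073 × 1.0697 × 1.024 ≈ 1.3071373180.
The maturity value deflated by that factor is the answer in today's purchasing power.

R$373,140.48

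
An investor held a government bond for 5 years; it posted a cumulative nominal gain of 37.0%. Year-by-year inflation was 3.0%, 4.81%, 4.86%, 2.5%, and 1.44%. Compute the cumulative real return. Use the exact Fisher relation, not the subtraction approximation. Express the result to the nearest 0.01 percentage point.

Cumulative inflation factor: 1.030 × 1.0481 × 1.0486 × 1.025 × 1.0144 ≈ 1.17702.
Nominal growth factor: 1.37000. Real growth factor = 1.37000 / 1.17702 ≈ 1.16396.
Total real return ≈ 16.3959%.

16.40%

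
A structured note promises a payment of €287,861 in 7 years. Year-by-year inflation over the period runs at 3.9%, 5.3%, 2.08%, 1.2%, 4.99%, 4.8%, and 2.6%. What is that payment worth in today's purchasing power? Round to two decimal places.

Price-level factor over 7 years: 1.039 × 1.053 × 1.0208 × 1.012 × 1.0499 × 1.048 × 1.026 ≈ 1.2759147903.
Purchasing power today: €287,861 divided by that factor.

€225,611.46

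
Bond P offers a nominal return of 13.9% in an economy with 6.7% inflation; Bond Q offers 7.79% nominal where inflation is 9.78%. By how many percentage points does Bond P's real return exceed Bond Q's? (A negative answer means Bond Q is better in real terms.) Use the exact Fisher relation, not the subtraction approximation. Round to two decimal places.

Bond P real return: 1.139/1.067 − 1 = 6.748%.
Bond Q real return: 1.0779/1.0978 − 1 = -1.813%.
Difference: 6.748 − (-1.813) = 8.561 pp.

8.56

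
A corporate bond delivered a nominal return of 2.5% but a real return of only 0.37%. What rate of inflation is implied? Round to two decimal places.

From (1+r_nom) = (1+r_real)(1+π), we get 1+π = (1 + 2.5%)/(1 + 0.37%) = 1.025/1.0037 ≈ 1.02122.
So π ≈ 2.1221%.

2.12%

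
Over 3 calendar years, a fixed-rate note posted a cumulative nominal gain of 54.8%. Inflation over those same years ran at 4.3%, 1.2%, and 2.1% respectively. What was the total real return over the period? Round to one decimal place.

43.6%

Cumulative inflation factor: 1.043 × 1.012 × 1.021 ≈ 1.07768.
Nominal growth factor: 1.54800. Real growth factor = 1.54800 / 1.07768 ≈ 1.43642.
Total real return ≈ 43.6417%.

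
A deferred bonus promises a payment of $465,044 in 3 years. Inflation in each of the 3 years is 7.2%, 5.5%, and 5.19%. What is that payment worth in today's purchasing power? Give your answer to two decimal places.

Price-level factor over 3 years: 1.072 × 1.055 × 1.0519 = 1.189656824.
Purchasing power today: $465,044 divided by that factor.

$390,906.01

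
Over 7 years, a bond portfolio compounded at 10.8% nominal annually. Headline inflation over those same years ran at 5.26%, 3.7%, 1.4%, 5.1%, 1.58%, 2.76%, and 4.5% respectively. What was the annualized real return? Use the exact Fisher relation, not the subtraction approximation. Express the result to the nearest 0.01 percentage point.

7.09%

Cumulative inflation factor: 1.0526 × 1.037 × 1.014 × 1.051 × 1.0158 × 1.0276 × 1.045 ≈ 1.26891.
Nominal growth factor: 2.05012. Real growth factor = 2.05012 / 1.26891 ≈ 1.61565.
Annualized: 1.61565^(1/7) − 1 ≈ 0.07094.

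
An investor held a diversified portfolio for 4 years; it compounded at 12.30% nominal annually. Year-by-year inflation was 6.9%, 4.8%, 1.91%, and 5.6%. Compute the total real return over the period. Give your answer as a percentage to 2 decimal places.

31.92%

Cumulative inflation factor: 1.069 × 1.048 × 1.0191 × 1.056 ≈ 1.20565.
Nominal growth factor: 1.59045. Real growth factor = 1.59045 / 1.20565 ≈ 1.31917.
Total real return ≈ 31.9166%.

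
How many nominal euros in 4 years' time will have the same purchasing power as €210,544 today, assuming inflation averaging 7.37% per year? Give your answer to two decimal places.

€279,817.38

Cumulative price-level factor: (1+7.37%)^4 ≈ 1.3290209055.
Multiplying €210,544 by the price-level factor gives the future nominal sum.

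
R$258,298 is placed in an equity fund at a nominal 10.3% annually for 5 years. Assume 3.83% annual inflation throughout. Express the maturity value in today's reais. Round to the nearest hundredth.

R$349,449.43

Nominal value at maturity: R$258,298 × (1 + 10.3%)^5 ≈ R$421,695.15.
Price-level factor over 5 years: (1 + 3.83%)^5 ≈ 1.2067415601.
Dividing the nominal maturity value by the price-level factor gives the value in today's money.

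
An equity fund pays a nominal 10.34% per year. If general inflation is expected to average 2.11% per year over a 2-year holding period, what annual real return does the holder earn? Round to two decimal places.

8.06%

With constant rates the annual real return is the same each year: (1+10.34%)/(1+2.11%) − 1 = 0.08060.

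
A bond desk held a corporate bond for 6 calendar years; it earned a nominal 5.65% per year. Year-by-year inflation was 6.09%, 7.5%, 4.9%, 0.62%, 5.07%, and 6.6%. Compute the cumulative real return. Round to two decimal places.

Cumulative inflation factor: 1.0609 × 1.075 × 1.049 × 1.0062 × 1.0507 × 1.066 ≈ 1.34828.
Nominal growth factor: 1.39065. Real growth factor = 1.39065 / 1.34828 ≈ 1.03143.
Total real return ≈ 3.1427%.

3.14%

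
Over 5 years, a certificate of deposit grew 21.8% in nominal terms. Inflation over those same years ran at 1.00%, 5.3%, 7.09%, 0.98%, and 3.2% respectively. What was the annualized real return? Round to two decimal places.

Cumulative inflation factor: 1.0100 × 1.053 × 1.0709 × 1.0098 × 1.032 ≈ 1.18690.
Nominal growth factor: 1.21800. Real growth factor = 1.21800 / 1.18690 ≈ 1.02620.
Annualized: 1.02620^(1/5) − 1 ≈ 0.00519.

0.52%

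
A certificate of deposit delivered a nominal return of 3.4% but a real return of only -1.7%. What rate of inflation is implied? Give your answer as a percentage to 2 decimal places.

5.19%

From (1+r_nom) = (1+r_real)(1+π), we get 1+π = (1 + 3.4%)/(1 − 1.7%) = 1.034/0.983 ≈ 1.05188.
So π ≈ 5.1882%.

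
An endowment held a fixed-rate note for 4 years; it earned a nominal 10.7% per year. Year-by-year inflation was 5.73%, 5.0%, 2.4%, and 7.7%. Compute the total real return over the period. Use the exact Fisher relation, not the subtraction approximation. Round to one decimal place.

Cumulative inflation factor: 1.0573 × 1.050 × 1.024 × 1.077 ≈ 1.22434.
Nominal growth factor: 1.50173. Real growth factor = 1.50173 / 1.22434 ≈ 1.22656.
Total real return ≈ 22.6556%.

22.7%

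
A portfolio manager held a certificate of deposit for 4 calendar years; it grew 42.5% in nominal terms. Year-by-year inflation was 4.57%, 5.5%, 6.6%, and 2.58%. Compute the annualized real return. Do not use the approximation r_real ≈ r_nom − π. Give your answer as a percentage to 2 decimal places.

Cumulative inflation factor: 1.0457 × 1.055 × 1.066 × 1.0258 ≈ 1.20637.
Nominal growth factor: 1.42500. Real growth factor = 1.42500 / 1.20637 ≈ 1.18123.
Annualized: 1.18123^(1/4) − 1 ≈ 0.04252.

4.25%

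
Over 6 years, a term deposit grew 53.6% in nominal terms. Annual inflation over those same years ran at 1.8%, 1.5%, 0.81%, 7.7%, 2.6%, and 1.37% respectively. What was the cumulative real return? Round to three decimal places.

31.644%

Cumulative inflation factor: 1.018 × 1.015 × 1.0081 × 1.077 × 1.026 × 1.0137 ≈ 1.16678.
Nominal growth factor: 1.53600. Real growth factor = 1.53600 / 1.16678 ≈ 1.31644.
Total real return ≈ 31.6441%.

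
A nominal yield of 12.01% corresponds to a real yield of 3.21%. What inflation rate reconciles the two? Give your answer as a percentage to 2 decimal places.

From (1+r_nom) = (1+r_real)(1+π), we get 1+π = (1 + 12.01%)/(1 + 3.21%) = 1.1201/1.0321 ≈ 1.08526.
So π ≈ 8.5263%.

8.53%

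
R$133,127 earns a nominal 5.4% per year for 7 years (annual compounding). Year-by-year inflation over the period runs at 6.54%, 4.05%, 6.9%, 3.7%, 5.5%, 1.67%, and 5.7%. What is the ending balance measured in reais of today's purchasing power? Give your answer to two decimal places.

R$138,076.23

Nominal value at maturity: R$133,127 × (1 + 5.4%)^7 ≈ R$192,375.79.
Price-level factor over 7 years: 1.0654 × 1.0405 × 1.069 × 1.037 × 1.055 × 1.0167 × 1.057 ≈ 1.3932578834.
Dividing the nominal maturity value by the price-level factor gives the value in today's money.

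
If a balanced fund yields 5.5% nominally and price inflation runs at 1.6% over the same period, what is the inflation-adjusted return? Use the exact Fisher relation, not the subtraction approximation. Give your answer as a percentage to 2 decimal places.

3.84%

Real return via the Fisher equation: (1 + 5.5%)/(1 + 1.6%) − 1 = 1.055/1.016 − 1 ≈ 0.03839.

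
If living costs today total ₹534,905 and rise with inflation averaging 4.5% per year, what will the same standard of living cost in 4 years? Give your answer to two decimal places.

₹637,884.16

Cumulative price-level factor: (1+4.5%)^4 ≈ 1.1925186006.
The nominal amount required is ₹534,905 scaled up by that factor.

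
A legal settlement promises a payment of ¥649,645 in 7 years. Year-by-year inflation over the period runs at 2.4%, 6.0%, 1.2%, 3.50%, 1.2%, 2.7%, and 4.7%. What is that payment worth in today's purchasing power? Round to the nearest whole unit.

¥525,112

Price-level factor over 7 years: 1.024 × 1.060 × 1.012 × 1.0350 × 1.012 × 1.027 × 1.047 ≈ 1.2371555905.
Purchasing power today: ¥649,645 divided by that factor.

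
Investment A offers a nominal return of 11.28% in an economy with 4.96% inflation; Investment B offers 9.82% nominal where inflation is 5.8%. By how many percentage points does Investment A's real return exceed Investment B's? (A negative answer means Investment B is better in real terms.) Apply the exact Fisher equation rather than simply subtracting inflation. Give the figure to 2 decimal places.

2.22

Investment A real return: 1.1128/1.0496 − 1 = 6.021%.
Investment B real return: 1.0982/1.058 − 1 = 3.800%.
Difference: 6.021 − 3.800 = 2.221 pp.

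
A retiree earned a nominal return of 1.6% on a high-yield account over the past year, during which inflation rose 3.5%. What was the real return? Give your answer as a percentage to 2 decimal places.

-1.84%

Real return via the Fisher equation: (1 + 1.6%)/(1 + 3.5%) − 1 = 1.016/1.035 − 1 ≈ -0.01836.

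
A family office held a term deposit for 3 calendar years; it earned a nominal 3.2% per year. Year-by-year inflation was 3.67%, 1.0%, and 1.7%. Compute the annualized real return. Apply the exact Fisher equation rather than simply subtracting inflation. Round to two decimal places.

Cumulative inflation factor: 1.0367 × 1.010 × 1.017 ≈ 1.06487.
Nominal growth factor: 1.09910. Real growth factor = 1.09910 / 1.06487 ≈ 1.03215.
Annualized: 1.03215^(1/3) − 1 ≈ 0.01060.

1.06%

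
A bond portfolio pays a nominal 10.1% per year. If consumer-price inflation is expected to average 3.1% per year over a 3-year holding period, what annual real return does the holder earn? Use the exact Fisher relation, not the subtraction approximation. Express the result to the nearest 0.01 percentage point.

6.79%

With constant rates the annual real return is the same each year: (1+10.1%)/(1+3.1%) − 1 = 0.06790.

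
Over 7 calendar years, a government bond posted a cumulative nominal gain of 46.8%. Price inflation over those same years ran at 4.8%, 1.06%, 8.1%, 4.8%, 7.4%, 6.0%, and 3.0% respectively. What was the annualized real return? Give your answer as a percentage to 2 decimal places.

Cumulative inflation factor: 1.048 × 1.0106 × 1.081 × 1.048 × 1.074 × 1.060 × 1.030 ≈ 1.40694.
Nominal growth factor: 1.46800. Real growth factor = 1.46800 / 1.40694 ≈ 1.04340.
Annualized: 1.04340^(1/7) − 1 ≈ 0.00609.

0.61%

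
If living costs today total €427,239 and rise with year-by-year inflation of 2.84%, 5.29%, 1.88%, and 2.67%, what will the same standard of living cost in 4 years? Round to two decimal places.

Cumulative price-level factor: 1.0284 × 1.0529 × 1.0188 × 1.0267 ≈ 1.1326133909.
The nominal amount required is €427,239 scaled up by that factor.

€483,896.61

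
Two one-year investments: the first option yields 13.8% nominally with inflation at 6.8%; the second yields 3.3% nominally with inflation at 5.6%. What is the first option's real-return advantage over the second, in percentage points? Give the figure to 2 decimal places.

8.73

The first option real return: 1.138/1.068 − 1 = 6.554%.
The second real return: 1.033/1.056 − 1 = -2.178%.
Difference: 6.554 − (-2.178) = 8.732 pp.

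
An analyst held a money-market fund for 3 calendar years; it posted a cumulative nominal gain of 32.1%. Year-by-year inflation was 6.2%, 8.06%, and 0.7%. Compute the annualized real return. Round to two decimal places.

4.56%

Cumulative inflation factor: 1.062 × 1.0806 × 1.007 ≈ 1.15563.
Nominal growth factor: 1.32100. Real growth factor = 1.32100 / 1.15563 ≈ 1.14310.
Annualized: 1.14310^(1/3) − 1 ≈ 0.04559.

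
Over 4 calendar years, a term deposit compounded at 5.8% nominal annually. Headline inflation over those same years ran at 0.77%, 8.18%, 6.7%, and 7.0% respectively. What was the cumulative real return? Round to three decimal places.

0.674%

Cumulative inflation factor: 1.0077 × 1.0818 × 1.067 × 1.070 ≈ 1.24459.
Nominal growth factor: 1.25298. Real growth factor = 1.25298 / 1.24459 ≈ 1.00674.
Total real return ≈ 0.6737%.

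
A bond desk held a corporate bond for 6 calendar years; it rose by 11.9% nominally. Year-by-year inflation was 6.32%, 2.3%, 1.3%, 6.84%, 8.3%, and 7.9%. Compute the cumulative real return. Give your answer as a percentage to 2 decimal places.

-18.65%

Cumulative inflation factor: 1.0632 × 1.023 × 1.013 × 1.0684 × 1.083 × 1.079 ≈ 1.37557.
Nominal growth factor: 1.11900. Real growth factor = 1.11900 / 1.37557 ≈ 0.81348.
Total real return ≈ -18.6521%.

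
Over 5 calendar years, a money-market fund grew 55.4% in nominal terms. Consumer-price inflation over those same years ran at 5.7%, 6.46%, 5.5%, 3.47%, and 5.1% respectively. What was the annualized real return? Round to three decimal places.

3.778%

Cumulative inflation factor: 1.057 × 1.0646 × 1.055 × 1.0347 × 1.051 ≈ 1.29101.
Nominal growth factor: 1.55400. Real growth factor = 1.55400 / 1.29101 ≈ 1.20370.
Annualized: 1.20370^(1/5) − 1 ≈ 0.03778.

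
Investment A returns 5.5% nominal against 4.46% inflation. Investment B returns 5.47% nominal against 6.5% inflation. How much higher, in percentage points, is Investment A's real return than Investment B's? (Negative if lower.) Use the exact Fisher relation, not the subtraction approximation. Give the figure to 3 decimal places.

Investment A real return: 1.055/1.0446 − 1 = 0.9956%.
Investment B real return: 1.0547/1.065 − 1 = -0.9671%.
Difference: 0.9956 − (-0.9671) = 1.9627 pp.

1.963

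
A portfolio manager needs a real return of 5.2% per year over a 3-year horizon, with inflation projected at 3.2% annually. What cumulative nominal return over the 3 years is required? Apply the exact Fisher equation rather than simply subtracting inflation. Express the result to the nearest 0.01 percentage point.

Required annual nominal rate: (1+5.2%)(1+3.2%) − 1 = 8.5664%.
Cumulative over 3 years: (1 + 0.085664)^3 − 1 ≈ 0.27964.

27.96%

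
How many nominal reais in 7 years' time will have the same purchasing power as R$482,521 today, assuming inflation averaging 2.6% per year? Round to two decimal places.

Cumulative price-level factor: (1+2.6%)^7 ≈ 1.1968274058.
The nominal amount required is R$482,521 scaled up by that factor.

R$577,494.36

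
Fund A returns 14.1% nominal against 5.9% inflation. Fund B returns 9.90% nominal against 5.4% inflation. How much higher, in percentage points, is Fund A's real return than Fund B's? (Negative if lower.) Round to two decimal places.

Fund A real return: 1.141/1.059 − 1 = 7.743%.
Fund B real return: 1.0990/1.054 − 1 = 4.269%.
Difference: 7.743 − 4.269 = 3.474 pp.

3.47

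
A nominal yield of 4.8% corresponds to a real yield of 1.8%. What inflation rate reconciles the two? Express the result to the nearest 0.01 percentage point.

2.95%

From (1+r_nom) = (1+r_real)(1+π), we get 1+π = (1 + 4.8%)/(1 + 1.8%) = 1.048/1.018 ≈ 1.02947.
So π ≈ 2.9470%.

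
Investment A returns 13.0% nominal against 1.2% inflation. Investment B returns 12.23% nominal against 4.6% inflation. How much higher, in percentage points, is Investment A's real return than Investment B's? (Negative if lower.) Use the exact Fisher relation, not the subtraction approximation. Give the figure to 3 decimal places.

4.366

Investment A real return: 1.130/1.012 − 1 = 11.6601%.
Investment B real return: 1.1223/1.046 − 1 = 7.2945%.
Difference: 11.6601 − 7.2945 = 4.3656 pp.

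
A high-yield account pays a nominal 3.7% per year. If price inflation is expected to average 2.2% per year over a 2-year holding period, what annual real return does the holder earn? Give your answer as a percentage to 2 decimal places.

With constant rates the annual real return is the same each year: (1+3.7%)/(1+2.2%) − 1 = 0.01468.

1.47%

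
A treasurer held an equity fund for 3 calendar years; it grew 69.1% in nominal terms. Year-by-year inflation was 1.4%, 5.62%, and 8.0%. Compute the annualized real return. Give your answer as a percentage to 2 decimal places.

13.50%

Cumulative inflation factor: 1.014 × 1.0562 × 1.080 ≈ 1.15667.
Nominal growth factor: 1.69100. Real growth factor = 1.69100 / 1.15667 ≈ 1.46196.
Annualized: 1.46196^(1/3) − 1 ≈ 0.13495.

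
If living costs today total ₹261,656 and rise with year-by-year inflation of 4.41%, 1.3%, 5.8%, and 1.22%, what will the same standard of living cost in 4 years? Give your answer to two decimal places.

₹296,370.00

Cumulative price-level factor: 1.0441 × 1.013 × 1.058 × 1.0122 ≈ 1.1326703753.
Multiplying ₹261,656 by the price-level factor gives the future nominal sum.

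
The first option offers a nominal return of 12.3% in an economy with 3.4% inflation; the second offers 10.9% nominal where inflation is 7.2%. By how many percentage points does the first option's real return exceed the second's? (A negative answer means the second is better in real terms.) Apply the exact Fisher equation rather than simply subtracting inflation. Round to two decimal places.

The first option real return: 1.123/1.034 − 1 = 8.607%.
The second real return: 1.109/1.072 − 1 = 3.451%.
Difference: 8.607 − 3.451 = 5.156 pp.

5.16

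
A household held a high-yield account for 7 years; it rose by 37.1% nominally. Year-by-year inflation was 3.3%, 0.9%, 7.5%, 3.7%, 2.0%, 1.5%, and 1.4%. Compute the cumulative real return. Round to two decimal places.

Cumulative inflation factor: 1.033 × 1.009 × 1.075 × 1.037 × 1.020 × 1.015 × 1.014 ≈ 1.21978.
Nominal growth factor: 1.37100. Real growth factor = 1.37100 / 1.21978 ≈ 1.12397.
Total real return ≈ 12.3970%.

12.40%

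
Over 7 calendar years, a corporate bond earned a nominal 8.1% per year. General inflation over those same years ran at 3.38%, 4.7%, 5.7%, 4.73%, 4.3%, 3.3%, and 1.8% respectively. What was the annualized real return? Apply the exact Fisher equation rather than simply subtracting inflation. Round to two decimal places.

Cumulative inflation factor: 1.0338 × 1.047 × 1.057 × 1.0473 × 1.043 × 1.033 × 1.018 ≈ 1.31420.
Nominal growth factor: 1.72496. Real growth factor = 1.72496 / 1.31420 ≈ 1.31256.
Annualized: 1.31256^(1/7) − 1 ≈ 0.03962.

3.96%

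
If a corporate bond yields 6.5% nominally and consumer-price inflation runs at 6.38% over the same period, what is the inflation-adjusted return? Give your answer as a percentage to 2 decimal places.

Real return via the Fisher equation: (1 + 6.5%)/(1 + 6.38%) − 1 = 1.065/1.0638 − 1 ≈ 0.00113.

0.11%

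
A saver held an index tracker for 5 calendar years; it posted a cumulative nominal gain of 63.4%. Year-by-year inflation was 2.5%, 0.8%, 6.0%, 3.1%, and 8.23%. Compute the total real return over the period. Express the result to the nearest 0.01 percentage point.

33.71%

Cumulative inflation factor: 1.025 × 1.008 × 1.060 × 1.031 × 1.0823 ≈ 1.22207.
Nominal growth factor: 1.63400. Real growth factor = 1.63400 / 1.22207 ≈ 1.33707.
Total real return ≈ 33.7074%.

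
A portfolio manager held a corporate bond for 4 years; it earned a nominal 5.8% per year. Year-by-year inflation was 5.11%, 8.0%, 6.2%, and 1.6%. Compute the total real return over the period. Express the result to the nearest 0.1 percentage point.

2.3%

Cumulative inflation factor: 1.0511 × 1.080 × 1.062 × 1.016 ≈ 1.22486.
Nominal growth factor: 1.25298. Real growth factor = 1.25298 / 1.22486 ≈ 1.02296.
Total real return ≈ 2.2955%.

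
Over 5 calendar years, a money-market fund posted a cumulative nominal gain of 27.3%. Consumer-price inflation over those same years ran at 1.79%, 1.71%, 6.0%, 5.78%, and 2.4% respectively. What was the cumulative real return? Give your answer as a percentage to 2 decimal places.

Cumulative inflation factor: 1.0179 × 1.0171 × 1.060 × 1.0578 × 1.024 ≈ 1.18872.
Nominal growth factor: 1.27300. Real growth factor = 1.27300 / 1.18872 ≈ 1.07090.
Total real return ≈ 7.0903%.

7.09%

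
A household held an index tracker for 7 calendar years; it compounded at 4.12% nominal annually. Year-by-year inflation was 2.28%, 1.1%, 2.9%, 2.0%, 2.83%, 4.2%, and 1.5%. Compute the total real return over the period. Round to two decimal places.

12.39%

Cumulative inflation factor: 1.0228 × 1.011 × 1.029 × 1.020 × 1.0283 × 1.042 × 1.015 ≈ 1.18035.
Nominal growth factor: 1.32660. Real growth factor = 1.32660 / 1.18035 ≈ 1.12390.
Total real return ≈ 12.3901%.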